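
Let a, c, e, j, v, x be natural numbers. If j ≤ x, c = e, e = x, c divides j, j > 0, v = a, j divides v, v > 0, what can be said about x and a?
x ≤ a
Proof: c = e and e = x, hence c = x. c divides j and j > 0, so c ≤ j. c = x, so x ≤ j. j ≤ x, so j = x. Because j divides v and v > 0, j ≤ v. From v = a, j ≤ a. Since j = x, x ≤ a.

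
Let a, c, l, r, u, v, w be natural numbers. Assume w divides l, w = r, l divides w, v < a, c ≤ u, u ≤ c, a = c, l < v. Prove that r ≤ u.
From c ≤ u and u ≤ c, c = u. From a = c, a = u. Since l divides w and w divides l, l = w. Since w = r, l = r. l < v, so r < v. Since v < a, r < a. Because a = u, r < u. Then r ≤ u.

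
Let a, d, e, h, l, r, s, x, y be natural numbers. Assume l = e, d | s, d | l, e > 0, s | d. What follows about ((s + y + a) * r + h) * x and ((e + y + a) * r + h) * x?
((s + y + a) * r + h) * x ≤ ((e + y + a) * r + h) * x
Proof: d | s and s | d, so d = s. Because d | l, s | l. l = e, so s | e. Since e > 0, s ≤ e. Then s + y ≤ e + y. Then s + y + a ≤ e + y + a. Then (s + y + a) * r ≤ (e + y + a) * r. Then (s + y + a) * r + h ≤ (e + y + a) * r + h. Then ((s + y + a) * r + h) * x ≤ ((e + y + a) * r + h) * x.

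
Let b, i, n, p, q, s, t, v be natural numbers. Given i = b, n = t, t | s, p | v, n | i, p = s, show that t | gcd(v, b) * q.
p = s and p | v, hence s | v. Since t | s, t | v. n = t and n | i, so t | i. From i = b, t | b. Since t | v, t | gcd(v, b). Then t | gcd(v, b) * q.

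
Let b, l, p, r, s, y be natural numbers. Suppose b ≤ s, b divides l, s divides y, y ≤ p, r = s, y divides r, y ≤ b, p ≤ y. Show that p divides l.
Because r = s and y divides r, y divides s. Since s divides y, s = y. Since b ≤ s, b ≤ y. Since y ≤ b, b = y. y ≤ p and p ≤ y, hence y = p. Because b = y, b = p. Since b divides l, p divides l.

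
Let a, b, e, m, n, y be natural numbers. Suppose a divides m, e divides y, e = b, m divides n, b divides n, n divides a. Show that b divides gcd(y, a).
From e = b and e divides y, b divides y. a divides m and m divides n, thus a divides n. n divides a, so n = a. Since b divides n, b divides a. Since b divides y, b divides gcd(y, a).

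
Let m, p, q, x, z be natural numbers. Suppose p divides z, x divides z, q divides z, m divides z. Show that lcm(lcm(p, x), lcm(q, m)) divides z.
p divides z and x divides z, hence lcm(p, x) divides z. q divides z and m divides z, therefore lcm(q, m) divides z. Since lcm(p, x) divides z, lcm(lcm(p, x), lcm(q, m)) divides z.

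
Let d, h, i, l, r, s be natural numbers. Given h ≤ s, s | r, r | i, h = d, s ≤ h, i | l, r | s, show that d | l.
Since s ≤ h and h ≤ s, s = h. Because h = d, s = d. Because r | s and s | r, r = s. r | i, so s | i. Since s = d, d | i. i | l, so d | l.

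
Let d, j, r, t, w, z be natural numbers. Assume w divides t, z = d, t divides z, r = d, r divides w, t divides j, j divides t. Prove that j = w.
Because z = d and t divides z, t divides d. r = d and r divides w, hence d divides w. t divides d, so t divides w. Since w divides t, w = t. Because t divides j and j divides t, t = j. Since w = t, w = j. Then j = w.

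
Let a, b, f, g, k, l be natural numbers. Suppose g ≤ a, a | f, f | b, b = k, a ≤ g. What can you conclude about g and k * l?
g | k * l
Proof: From a ≤ g and g ≤ a, a = g. Because a | f and f | b, a | b. Since b = k, a | k. a = g, so g | k. Then g | k * l.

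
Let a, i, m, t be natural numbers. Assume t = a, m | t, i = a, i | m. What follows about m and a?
m = a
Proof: Since t = a and m | t, m | a. From i = a and i | m, a | m. Since m | a, m = a.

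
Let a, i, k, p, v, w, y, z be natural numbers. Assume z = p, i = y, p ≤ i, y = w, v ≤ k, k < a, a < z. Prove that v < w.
Because i = y and y = w, i = w. k < a and a < z, therefore k < z. From z = p, k < p. Since v ≤ k, v < p. p ≤ i, so v < i. Since i = w, v < w.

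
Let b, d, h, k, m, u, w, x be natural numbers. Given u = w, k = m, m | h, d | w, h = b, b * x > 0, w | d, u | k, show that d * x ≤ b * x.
Because w | d and d | w, w = d. u = w, so u = d. From k = m and u | k, u | m. Since m | h, u | h. h = b, so u | b. u = d, so d | b. Then d * x | b * x. Since b * x > 0, d * x ≤ b * x.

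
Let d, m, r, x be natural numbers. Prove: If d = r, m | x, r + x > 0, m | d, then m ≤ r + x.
Since d = r and m | d, m | r. m | x, so m | r + x. Since r + x > 0, m ≤ r + x.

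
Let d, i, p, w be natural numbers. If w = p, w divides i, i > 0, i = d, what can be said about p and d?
p ≤ d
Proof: w divides i and i > 0, therefore w ≤ i. Since i = d, w ≤ d. w = p, so p ≤ d.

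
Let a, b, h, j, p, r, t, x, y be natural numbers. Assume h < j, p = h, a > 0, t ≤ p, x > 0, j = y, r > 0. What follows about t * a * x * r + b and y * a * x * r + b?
t * a * x * r + b < y * a * x * r + b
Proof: p = h and t ≤ p, thus t ≤ h. j = y and h < j, therefore h < y. Since t ≤ h, t < y. Combined with a > 0, by multiplying by a positive, t * a < y * a. Since x > 0, by multiplying by a positive, t * a * x < y * a * x. Combined with r > 0, by multiplying by a positive, t * a * x * r < y * a * x * r. Then t * a * x * r + b < y * a * x * r + b.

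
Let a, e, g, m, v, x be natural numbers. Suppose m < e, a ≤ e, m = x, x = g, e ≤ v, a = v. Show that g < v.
a = v and a ≤ e, therefore v ≤ e. e ≤ v, so e = v. m = x and x = g, hence m = g. Because m < e, g < e. Since e = v, g < v.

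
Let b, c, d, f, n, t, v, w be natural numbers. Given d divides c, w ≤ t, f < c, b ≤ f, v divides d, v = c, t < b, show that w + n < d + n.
v = c and v divides d, hence c divides d. d divides c, so c = d. From w ≤ t and t < b, w < b. Since b ≤ f, w < f. Since f < c, w < c. c = d, so w < d. Then w + n < d + n.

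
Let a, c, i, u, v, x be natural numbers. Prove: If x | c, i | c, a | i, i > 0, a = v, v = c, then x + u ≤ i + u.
a = v and v = c, therefore a = c. a | i, so c | i. Since i | c, c = i. Since x | c, x | i. Since i > 0, x ≤ i. Then x + u ≤ i + u.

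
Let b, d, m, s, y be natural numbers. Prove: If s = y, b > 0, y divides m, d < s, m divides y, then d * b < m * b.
Since y divides m and m divides y, y = m. s = y, so s = m. Since d < s, d < m. Since b > 0, by multiplying by a positive, d * b < m * b.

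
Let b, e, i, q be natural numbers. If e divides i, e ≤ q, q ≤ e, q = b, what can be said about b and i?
b divides i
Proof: e ≤ q and q ≤ e, thus e = q. q = b, so e = b. e divides i, so b divides i.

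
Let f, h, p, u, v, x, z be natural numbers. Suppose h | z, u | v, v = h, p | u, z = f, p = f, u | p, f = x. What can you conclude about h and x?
h = x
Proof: z = f and h | z, thus h | f. u | p and p | u, thus u = p. Since v = h and u | v, u | h. Since u = p, p | h. From p = f, f | h. From h | f, h = f. Since f = x, h = x.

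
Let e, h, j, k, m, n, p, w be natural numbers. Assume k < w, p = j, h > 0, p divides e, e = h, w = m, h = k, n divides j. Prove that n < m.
e = h and p divides e, therefore p divides h. Since p = j, j divides h. Since n divides j, n divides h. Because h > 0, n ≤ h. h = k, so n ≤ k. w = m and k < w, so k < m. Since n ≤ k, n < m.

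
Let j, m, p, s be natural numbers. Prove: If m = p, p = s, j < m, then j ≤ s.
From m = p and p = s, m = s. Since j < m, j < s. Then j ≤ s.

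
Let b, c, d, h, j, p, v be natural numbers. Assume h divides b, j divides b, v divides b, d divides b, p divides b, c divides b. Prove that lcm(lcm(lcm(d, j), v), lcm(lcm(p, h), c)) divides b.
d divides b and j divides b, so lcm(d, j) divides b. From v divides b, lcm(lcm(d, j), v) divides b. Since p divides b and h divides b, lcm(p, h) divides b. c divides b, so lcm(lcm(p, h), c) divides b. lcm(lcm(d, j), v) divides b, so lcm(lcm(lcm(d, j), v), lcm(lcm(p, h), c)) divides b.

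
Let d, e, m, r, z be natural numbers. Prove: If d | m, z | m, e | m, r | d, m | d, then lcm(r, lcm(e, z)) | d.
m | d and d | m, hence m = d. e | m and z | m, hence lcm(e, z) | m. m = d, so lcm(e, z) | d. r | d, so lcm(r, lcm(e, z)) | d.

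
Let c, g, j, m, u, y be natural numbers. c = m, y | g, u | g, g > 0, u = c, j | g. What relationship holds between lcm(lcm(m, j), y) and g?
lcm(lcm(m, j), y) ≤ g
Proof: u = c and u | g, hence c | g. c = m, so m | g. Since j | g, lcm(m, j) | g. Since y | g, lcm(lcm(m, j), y) | g. Since g > 0, lcm(lcm(m, j), y) ≤ g.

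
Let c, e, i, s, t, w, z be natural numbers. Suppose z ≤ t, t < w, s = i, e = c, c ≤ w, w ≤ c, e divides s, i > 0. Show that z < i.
Because z ≤ t and t < w, z < w. Because c ≤ w and w ≤ c, c = w. e = c, so e = w. Since e divides s, w divides s. s = i, so w divides i. Since i > 0, w ≤ i. z < w, so z < i.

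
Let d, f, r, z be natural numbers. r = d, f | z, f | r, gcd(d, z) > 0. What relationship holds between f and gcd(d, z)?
f ≤ gcd(d, z)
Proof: r = d and f | r, so f | d. Since f | z, f | gcd(d, z). gcd(d, z) > 0, so f ≤ gcd(d, z).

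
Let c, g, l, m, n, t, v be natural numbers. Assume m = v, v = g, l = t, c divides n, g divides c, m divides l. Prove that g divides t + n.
Since l = t and m divides l, m divides t. Because m = v, v divides t. v = g, so g divides t. Because g divides c and c divides n, g divides n. From g divides t, g divides t + n.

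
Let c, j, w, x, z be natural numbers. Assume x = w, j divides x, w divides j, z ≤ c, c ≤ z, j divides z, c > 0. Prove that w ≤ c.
x = w and j divides x, thus j divides w. Since w divides j, j = w. z ≤ c and c ≤ z, thus z = c. Since j divides z, j divides c. c > 0, so j ≤ c. Since j = w, w ≤ c.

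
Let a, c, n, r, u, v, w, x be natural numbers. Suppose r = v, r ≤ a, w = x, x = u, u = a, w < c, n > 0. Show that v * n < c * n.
Because r = v and r ≤ a, v ≤ a. x = u and u = a, thus x = a. Because w = x, w = a. w < c, so a < c. Since v ≤ a, v < c. n > 0, so v * n < c * n.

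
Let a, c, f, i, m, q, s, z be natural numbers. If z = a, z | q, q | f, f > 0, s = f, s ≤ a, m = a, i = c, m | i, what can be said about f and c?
f | c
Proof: z = a and z | q, hence a | q. Since q | f, a | f. Since f > 0, a ≤ f. s = f and s ≤ a, so f ≤ a. Since a ≤ f, a = f. i = c and m | i, so m | c. m = a, so a | c. Since a = f, f | c.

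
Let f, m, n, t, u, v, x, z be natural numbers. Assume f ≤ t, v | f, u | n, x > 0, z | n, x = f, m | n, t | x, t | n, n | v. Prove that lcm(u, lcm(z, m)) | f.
Because n | v and v | f, n | f. t | x and x > 0, hence t ≤ x. Since x = f, t ≤ f. f ≤ t, so t = f. t | n, so f | n. Since n | f, n = f. z | n and m | n, thus lcm(z, m) | n. Since u | n, lcm(u, lcm(z, m)) | n. From n = f, lcm(u, lcm(z, m)) | f.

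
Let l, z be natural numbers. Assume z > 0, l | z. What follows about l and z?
l ≤ z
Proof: l | z and z > 0. By divisors are at most what they divide, l ≤ z.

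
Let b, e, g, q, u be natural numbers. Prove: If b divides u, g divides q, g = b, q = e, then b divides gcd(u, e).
Since g = b and g divides q, b divides q. Since q = e, b divides e. b divides u, so b divides gcd(u, e).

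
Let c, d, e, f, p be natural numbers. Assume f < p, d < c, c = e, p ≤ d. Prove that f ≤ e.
c = e and d < c, so d < e. p ≤ d, so p < e. Since f < p, f < e. Then f ≤ e.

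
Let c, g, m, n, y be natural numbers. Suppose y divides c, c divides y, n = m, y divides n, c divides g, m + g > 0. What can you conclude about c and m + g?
c ≤ m + g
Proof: y divides c and c divides y, so y = c. Because n = m and y divides n, y divides m. y = c, so c divides m. c divides g, so c divides m + g. From m + g > 0, c ≤ m + g.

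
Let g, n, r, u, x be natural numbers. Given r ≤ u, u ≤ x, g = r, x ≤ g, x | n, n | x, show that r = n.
From r ≤ u and u ≤ x, r ≤ x. Since g = r and x ≤ g, x ≤ r. r ≤ x, so r = x. From x | n and n | x, x = n. Because r = x, r = n.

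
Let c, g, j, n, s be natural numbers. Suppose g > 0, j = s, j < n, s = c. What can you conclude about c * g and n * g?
c * g < n * g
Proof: j = s and j < n, therefore s < n. s = c, so c < n. g > 0, so c * g < n * g.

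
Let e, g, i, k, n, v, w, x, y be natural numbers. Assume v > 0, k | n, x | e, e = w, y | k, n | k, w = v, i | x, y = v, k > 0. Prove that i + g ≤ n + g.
e = w and w = v, so e = v. Because i | x and x | e, i | e. e = v, so i | v. Since v > 0, i ≤ v. k | n and n | k, therefore k = n. Since y = v and y | k, v | k. k > 0, so v ≤ k. Since k = n, v ≤ n. i ≤ v, so i ≤ n. Then i + g ≤ n + g.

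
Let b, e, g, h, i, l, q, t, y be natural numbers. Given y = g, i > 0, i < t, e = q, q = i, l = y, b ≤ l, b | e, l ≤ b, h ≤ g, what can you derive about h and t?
h < t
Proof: From b ≤ l and l ≤ b, b = l. From l = y and y = g, l = g. From b = l, b = g. e = q and b | e, thus b | q. Since q = i, b | i. b = g, so g | i. i > 0, so g ≤ i. Since i < t, g < t. Since h ≤ g, h < t.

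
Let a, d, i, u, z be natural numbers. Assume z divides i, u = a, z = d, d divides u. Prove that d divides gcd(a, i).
u = a and d divides u, hence d divides a. Since z = d and z divides i, d divides i. d divides a, so d divides gcd(a, i).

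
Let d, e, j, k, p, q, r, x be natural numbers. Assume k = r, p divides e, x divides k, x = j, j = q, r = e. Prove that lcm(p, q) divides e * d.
x = j and j = q, so x = q. From k = r and x divides k, x divides r. r = e, so x divides e. Since x = q, q divides e. Since p divides e, lcm(p, q) divides e. Then lcm(p, q) divides e * d.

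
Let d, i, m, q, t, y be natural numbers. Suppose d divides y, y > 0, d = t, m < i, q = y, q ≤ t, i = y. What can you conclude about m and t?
m < t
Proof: q = y and q ≤ t, therefore y ≤ t. d divides y and y > 0, thus d ≤ y. Because d = t, t ≤ y. Since y ≤ t, y = t. i = y, so i = t. Since m < i, m < t.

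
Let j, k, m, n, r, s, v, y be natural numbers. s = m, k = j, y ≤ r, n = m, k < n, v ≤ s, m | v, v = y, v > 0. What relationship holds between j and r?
j < r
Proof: From m | v and v > 0, m ≤ v. s = m and v ≤ s, hence v ≤ m. From m ≤ v, m = v. Since n = m, n = v. k < n, so k < v. v = y, so k < y. Since k = j, j < y. Since y ≤ r, j < r.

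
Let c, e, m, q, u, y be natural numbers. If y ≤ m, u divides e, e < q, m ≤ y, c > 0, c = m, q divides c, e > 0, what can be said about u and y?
u < y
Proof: Since m ≤ y and y ≤ m, m = y. Since u divides e and e > 0, u ≤ e. Since e < q, u < q. q divides c and c > 0, hence q ≤ c. u < q, so u < c. c = m, so u < m. Since m = y, u < y.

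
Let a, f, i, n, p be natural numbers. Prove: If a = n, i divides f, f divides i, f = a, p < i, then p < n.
i divides f and f divides i, thus i = f. f = a, so i = a. p < i, so p < a. Because a = n, p < n.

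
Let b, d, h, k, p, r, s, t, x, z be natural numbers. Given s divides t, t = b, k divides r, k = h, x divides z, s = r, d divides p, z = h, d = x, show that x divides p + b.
From d = x and d divides p, x divides p. z = h and x divides z, so x divides h. s = r and s divides t, therefore r divides t. Since k divides r, k divides t. t = b, so k divides b. Since k = h, h divides b. Since x divides h, x divides b. Because x divides p, x divides p + b.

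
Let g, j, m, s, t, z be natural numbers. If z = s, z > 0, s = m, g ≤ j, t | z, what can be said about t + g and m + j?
t + g ≤ m + j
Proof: Since z = s and s = m, z = m. Since t | z and z > 0, t ≤ z. z = m, so t ≤ m. Since g ≤ j, t + g ≤ m + j.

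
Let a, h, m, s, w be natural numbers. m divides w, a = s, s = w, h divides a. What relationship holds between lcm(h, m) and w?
lcm(h, m) divides w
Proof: a = s and s = w, therefore a = w. Because h divides a, h divides w. From m divides w, lcm(h, m) divides w.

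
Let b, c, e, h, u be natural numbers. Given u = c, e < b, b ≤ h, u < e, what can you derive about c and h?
c < h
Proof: u = c and u < e, therefore c < e. Since e < b, c < b. b ≤ h, so c < h.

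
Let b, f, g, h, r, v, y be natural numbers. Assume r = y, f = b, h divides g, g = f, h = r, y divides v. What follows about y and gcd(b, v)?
y divides gcd(b, v)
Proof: Because g = f and h divides g, h divides f. h = r, so r divides f. Since f = b, r divides b. r = y, so y divides b. Since y divides v, y divides gcd(b, v).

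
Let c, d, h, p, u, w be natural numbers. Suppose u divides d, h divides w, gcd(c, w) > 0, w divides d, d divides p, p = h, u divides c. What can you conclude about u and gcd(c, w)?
u ≤ gcd(c, w)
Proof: p = h and d divides p, thus d divides h. Because h divides w, d divides w. Since w divides d, d = w. u divides d, so u divides w. Since u divides c, u divides gcd(c, w). Since gcd(c, w) > 0, u ≤ gcd(c, w).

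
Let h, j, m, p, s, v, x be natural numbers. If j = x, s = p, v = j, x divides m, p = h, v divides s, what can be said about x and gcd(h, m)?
x divides gcd(h, m)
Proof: s = p and p = h, thus s = h. Since v = j and j = x, v = x. Since v divides s, x divides s. Because s = h, x divides h. Because x divides m, x divides gcd(h, m).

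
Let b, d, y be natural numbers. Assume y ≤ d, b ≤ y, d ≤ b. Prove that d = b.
Since b ≤ y and y ≤ d, b ≤ d. Since d ≤ b, b = d. Then d = b.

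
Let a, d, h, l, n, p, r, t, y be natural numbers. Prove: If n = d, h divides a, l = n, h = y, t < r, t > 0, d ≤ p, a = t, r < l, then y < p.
h = y and h divides a, hence y divides a. a = t, so y divides t. Since t > 0, y ≤ t. From l = n and n = d, l = d. Because t < r and r < l, t < l. Because l = d, t < d. From d ≤ p, t < p. y ≤ t, so y < p.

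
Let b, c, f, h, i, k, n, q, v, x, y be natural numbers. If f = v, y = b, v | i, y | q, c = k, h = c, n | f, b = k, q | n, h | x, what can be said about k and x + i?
k | x + i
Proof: h = c and h | x, therefore c | x. Since c = k, k | x. Since y = b and y | q, b | q. q | n, so b | n. f = v and n | f, hence n | v. b | n, so b | v. v | i, so b | i. b = k, so k | i. k | x, so k | x + i.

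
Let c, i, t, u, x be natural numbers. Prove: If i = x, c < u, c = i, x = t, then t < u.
c = i and i = x, so c = x. x = t, so c = t. Since c < u, t < u.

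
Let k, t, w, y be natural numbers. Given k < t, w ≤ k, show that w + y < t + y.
w ≤ k and k < t, hence w < t. Then w + y < t + y.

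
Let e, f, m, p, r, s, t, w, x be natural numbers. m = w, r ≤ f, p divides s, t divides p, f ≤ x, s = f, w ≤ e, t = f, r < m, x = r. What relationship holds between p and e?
p < e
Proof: t = f and t divides p, therefore f divides p. s = f and p divides s, so p divides f. Since f divides p, f = p. x = r and f ≤ x, hence f ≤ r. r ≤ f, so r = f. Since m = w and r < m, r < w. Since r = f, f < w. Since w ≤ e, f < e. Since f = p, p < e.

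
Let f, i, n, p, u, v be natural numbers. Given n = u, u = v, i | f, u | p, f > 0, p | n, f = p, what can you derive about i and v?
i ≤ v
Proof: n = u and p | n, therefore p | u. u | p, so p = u. Since u = v, p = v. i | f and f > 0, thus i ≤ f. f = p, so i ≤ p. p = v, so i ≤ v.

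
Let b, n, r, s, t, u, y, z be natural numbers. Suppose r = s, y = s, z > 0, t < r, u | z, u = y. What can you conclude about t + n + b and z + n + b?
t + n + b < z + n + b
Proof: r = s and t < r, so t < s. u = y and y = s, therefore u = s. Since u | z, s | z. z > 0, so s ≤ z. Since t < s, t < z. Then t + n < z + n. Then t + n + b < z + n + b.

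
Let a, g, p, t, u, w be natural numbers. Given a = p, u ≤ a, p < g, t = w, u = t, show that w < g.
u = t and t = w, so u = w. a = p and u ≤ a, therefore u ≤ p. Since p < g, u < g. Since u = w, w < g.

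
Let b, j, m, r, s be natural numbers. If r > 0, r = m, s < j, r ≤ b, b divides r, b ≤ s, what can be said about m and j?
m < j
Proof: b divides r and r > 0, thus b ≤ r. From r ≤ b, b = r. Since r = m, b = m. b ≤ s and s < j, so b < j. b = m, so m < j.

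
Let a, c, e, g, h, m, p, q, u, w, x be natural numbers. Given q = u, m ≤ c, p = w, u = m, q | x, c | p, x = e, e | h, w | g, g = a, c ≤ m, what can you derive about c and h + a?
c | h + a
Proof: m ≤ c and c ≤ m, therefore m = c. q = u and u = m, thus q = m. Because x = e and q | x, q | e. q = m, so m | e. m = c, so c | e. e | h, so c | h. p = w and c | p, therefore c | w. Because g = a and w | g, w | a. Since c | w, c | a. Since c | h, c | h + a.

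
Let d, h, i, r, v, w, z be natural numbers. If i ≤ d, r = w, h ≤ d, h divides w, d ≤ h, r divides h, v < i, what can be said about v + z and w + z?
v + z < w + z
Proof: r = w and r divides h, hence w divides h. Since h divides w, h = w. Because d ≤ h and h ≤ d, d = h. Because v < i and i ≤ d, v < d. Since d = h, v < h. Since h = w, v < w. Then v + z < w + z.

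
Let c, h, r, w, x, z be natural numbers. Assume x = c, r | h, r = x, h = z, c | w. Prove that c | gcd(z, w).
r = x and r | h, so x | h. h = z, so x | z. x = c, so c | z. c | w, so c | gcd(z, w).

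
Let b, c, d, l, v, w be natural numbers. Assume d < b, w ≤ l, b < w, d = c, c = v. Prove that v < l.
Since d < b and b < w, d < w. d = c, so c < w. Because c = v, v < w. w ≤ l, so v < l.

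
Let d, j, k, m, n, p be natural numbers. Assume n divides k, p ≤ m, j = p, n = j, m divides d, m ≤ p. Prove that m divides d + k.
From p ≤ m and m ≤ p, p = m. j = p, so j = m. From n = j and n divides k, j divides k. j = m, so m divides k. Since m divides d, m divides d + k.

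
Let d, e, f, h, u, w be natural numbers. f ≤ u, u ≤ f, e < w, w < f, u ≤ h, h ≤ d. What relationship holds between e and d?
e < d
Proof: Since f ≤ u and u ≤ f, f = u. e < w and w < f, hence e < f. Since f = u, e < u. u ≤ h and h ≤ d, therefore u ≤ d. e < u, so e < d.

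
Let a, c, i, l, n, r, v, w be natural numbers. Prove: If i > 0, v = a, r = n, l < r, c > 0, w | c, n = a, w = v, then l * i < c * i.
r = n and l < r, so l < n. n = a, so l < a. w = v and v = a, so w = a. Since w | c, a | c. c > 0, so a ≤ c. l < a, so l < c. i > 0, so l * i < c * i.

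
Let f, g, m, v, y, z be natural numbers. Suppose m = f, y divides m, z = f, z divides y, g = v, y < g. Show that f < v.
Since m = f and y divides m, y divides f. z = f and z divides y, thus f divides y. y divides f, so y = f. g = v and y < g, hence y < v. Because y = f, f < v.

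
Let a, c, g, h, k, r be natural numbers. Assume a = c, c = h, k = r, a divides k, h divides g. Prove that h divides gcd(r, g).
a = c and c = h, hence a = h. Since a divides k, h divides k. Because k = r, h divides r. h divides g, so h divides gcd(r, g).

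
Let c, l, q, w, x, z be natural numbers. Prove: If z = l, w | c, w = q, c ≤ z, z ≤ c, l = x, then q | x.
Because c ≤ z and z ≤ c, c = z. Since z = l, c = l. w | c, so w | l. Since w = q, q | l. Since l = x, q | x.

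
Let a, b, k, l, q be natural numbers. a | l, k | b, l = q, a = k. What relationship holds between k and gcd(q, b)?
k | gcd(q, b)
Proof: a = k and a | l, therefore k | l. Since l = q, k | q. k | b, so k | gcd(q, b).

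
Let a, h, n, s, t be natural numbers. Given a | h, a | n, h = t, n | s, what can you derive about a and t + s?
a | t + s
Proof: Because h = t and a | h, a | t. a | n and n | s, therefore a | s. From a | t, a | t + s.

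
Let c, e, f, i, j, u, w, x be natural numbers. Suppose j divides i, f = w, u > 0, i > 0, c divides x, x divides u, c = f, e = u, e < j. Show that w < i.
c = f and f = w, hence c = w. c divides x and x divides u, therefore c divides u. u > 0, so c ≤ u. c = w, so w ≤ u. e = u and e < j, therefore u < j. j divides i and i > 0, therefore j ≤ i. From u < j, u < i. Since w ≤ u, w < i.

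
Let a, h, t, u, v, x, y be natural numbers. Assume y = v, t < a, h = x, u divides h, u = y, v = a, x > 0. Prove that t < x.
Because u = y and y = v, u = v. u divides h, so v divides h. h = x, so v divides x. x > 0, so v ≤ x. v = a, so a ≤ x. t < a, so t < x.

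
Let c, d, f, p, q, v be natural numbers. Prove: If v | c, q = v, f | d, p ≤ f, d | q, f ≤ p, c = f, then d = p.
Since p ≤ f and f ≤ p, p = f. Since q = v and d | q, d | v. v | c, so d | c. c = f, so d | f. f | d, so f = d. p = f, so p = d. Then d = p.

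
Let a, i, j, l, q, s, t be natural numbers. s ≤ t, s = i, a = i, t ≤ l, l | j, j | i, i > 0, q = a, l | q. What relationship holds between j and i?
j = i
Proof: q = a and a = i, therefore q = i. l | q, so l | i. Since i > 0, l ≤ i. Because s = i and s ≤ t, i ≤ t. t ≤ l, so i ≤ l. Since l ≤ i, l = i. l | j, so i | j. j | i, so j = i.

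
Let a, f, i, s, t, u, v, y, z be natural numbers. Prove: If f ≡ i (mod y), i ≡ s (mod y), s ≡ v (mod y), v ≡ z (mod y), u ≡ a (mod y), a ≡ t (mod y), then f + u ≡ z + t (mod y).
Since f ≡ i (mod y) and i ≡ s (mod y), f ≡ s (mod y). s ≡ v (mod y), so f ≡ v (mod y). v ≡ z (mod y), so f ≡ z (mod y). From u ≡ a (mod y) and a ≡ t (mod y), u ≡ t (mod y). Using f ≡ z (mod y) and adding congruences, f + u ≡ z + t (mod y).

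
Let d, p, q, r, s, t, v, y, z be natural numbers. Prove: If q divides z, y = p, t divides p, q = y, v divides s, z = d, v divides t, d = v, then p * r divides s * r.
Since v divides t and t divides p, v divides p. Because q = y and y = p, q = p. z = d and q divides z, hence q divides d. Since d = v, q divides v. q = p, so p divides v. Since v divides p, v = p. Because v divides s, p divides s. Then p * r divides s * r.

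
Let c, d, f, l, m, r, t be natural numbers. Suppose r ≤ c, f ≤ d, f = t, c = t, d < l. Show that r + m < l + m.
c = t and r ≤ c, therefore r ≤ t. f = t and f ≤ d, therefore t ≤ d. From r ≤ t, r ≤ d. From d < l, r < l. Then r + m < l + m.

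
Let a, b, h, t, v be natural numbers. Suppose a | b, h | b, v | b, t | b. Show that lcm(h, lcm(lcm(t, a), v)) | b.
From t | b and a | b, lcm(t, a) | b. Since v | b, lcm(lcm(t, a), v) | b. Since h | b, lcm(h, lcm(lcm(t, a), v)) | b.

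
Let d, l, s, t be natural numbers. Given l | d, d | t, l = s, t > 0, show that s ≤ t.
l | d and d | t, therefore l | t. Since l = s, s | t. From t > 0, s ≤ t.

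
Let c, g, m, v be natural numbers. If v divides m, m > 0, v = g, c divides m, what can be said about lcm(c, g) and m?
lcm(c, g) ≤ m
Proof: v = g and v divides m, so g divides m. c divides m, so lcm(c, g) divides m. Since m > 0, lcm(c, g) ≤ m.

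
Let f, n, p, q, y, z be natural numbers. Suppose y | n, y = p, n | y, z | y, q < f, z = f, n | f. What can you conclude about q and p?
q < p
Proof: z = f and z | y, therefore f | y. n | y and y | n, so n = y. n | f, so y | f. f | y, so f = y. Since y = p, f = p. q < f, so q < p.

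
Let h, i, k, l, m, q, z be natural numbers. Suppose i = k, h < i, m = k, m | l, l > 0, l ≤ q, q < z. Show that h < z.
i = k and h < i, so h < k. From m = k and m | l, k | l. Since l > 0, k ≤ l. Since h < k, h < l. l ≤ q and q < z, therefore l < z. h < l, so h < z.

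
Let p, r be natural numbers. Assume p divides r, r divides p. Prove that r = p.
p divides r and r divides p, thus p = r. Then r = p.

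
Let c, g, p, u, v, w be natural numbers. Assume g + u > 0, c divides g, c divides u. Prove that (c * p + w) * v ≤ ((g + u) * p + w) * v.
Because c divides g and c divides u, c divides g + u. g + u > 0, so c ≤ g + u. By multiplying by a non-negative, c * p ≤ (g + u) * p. Then c * p + w ≤ (g + u) * p + w. By multiplying by a non-negative, (c * p + w) * v ≤ ((g + u) * p + w) * v.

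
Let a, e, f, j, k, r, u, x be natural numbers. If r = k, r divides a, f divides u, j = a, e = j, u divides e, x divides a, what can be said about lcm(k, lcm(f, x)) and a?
lcm(k, lcm(f, x)) divides a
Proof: r = k and r divides a, so k divides a. e = j and u divides e, so u divides j. Since j = a, u divides a. f divides u, so f divides a. x divides a, so lcm(f, x) divides a. k divides a, so lcm(k, lcm(f, x)) divides a.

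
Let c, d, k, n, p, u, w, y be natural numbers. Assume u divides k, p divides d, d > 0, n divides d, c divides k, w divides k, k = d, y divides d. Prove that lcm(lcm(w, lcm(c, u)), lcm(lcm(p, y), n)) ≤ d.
c divides k and u divides k, therefore lcm(c, u) divides k. w divides k, so lcm(w, lcm(c, u)) divides k. k = d, so lcm(w, lcm(c, u)) divides d. Since p divides d and y divides d, lcm(p, y) divides d. n divides d, so lcm(lcm(p, y), n) divides d. Since lcm(w, lcm(c, u)) divides d, lcm(lcm(w, lcm(c, u)), lcm(lcm(p, y), n)) divides d. Since d > 0, lcm(lcm(w, lcm(c, u)), lcm(lcm(p, y), n)) ≤ d.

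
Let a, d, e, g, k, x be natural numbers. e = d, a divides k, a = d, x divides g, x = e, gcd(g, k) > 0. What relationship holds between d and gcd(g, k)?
d ≤ gcd(g, k)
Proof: x = e and e = d, thus x = d. Because x divides g, d divides g. a = d and a divides k, therefore d divides k. From d divides g, d divides gcd(g, k). Since gcd(g, k) > 0, d ≤ gcd(g, k).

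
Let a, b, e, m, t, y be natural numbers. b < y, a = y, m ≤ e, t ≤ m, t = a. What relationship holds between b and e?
b < e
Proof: t = a and a = y, hence t = y. t ≤ m and m ≤ e, hence t ≤ e. Since t = y, y ≤ e. b < y, so b < e.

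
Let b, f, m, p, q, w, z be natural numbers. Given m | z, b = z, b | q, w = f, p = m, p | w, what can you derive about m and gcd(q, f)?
m | gcd(q, f)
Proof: Since b = z and b | q, z | q. Since m | z, m | q. Because p = m and p | w, m | w. w = f, so m | f. Since m | q, m | gcd(q, f).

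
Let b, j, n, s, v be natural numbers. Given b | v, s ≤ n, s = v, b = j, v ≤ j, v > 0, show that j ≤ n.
b = j and b | v, thus j | v. Because v > 0, j ≤ v. Since v ≤ j, v = j. Because s = v, s = j. s ≤ n, so j ≤ n.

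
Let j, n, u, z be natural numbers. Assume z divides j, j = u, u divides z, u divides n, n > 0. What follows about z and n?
z ≤ n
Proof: j = u and z divides j, hence z divides u. u divides z, so u = z. u divides n, so z divides n. n > 0, so z ≤ n.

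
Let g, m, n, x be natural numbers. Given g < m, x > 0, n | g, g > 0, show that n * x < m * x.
From n | g and g > 0, n ≤ g. Since g < m, n < m. Since x > 0, n * x < m * x.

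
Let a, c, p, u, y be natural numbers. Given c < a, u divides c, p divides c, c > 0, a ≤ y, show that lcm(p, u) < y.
p divides c and u divides c, hence lcm(p, u) divides c. c > 0, so lcm(p, u) ≤ c. Since c < a and a ≤ y, c < y. Because lcm(p, u) ≤ c, lcm(p, u) < y.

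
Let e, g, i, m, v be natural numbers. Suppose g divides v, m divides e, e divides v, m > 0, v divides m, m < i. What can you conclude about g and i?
g < i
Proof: Since m divides e and e divides v, m divides v. Because v divides m, v = m. Because g divides v, g divides m. Since m > 0, g ≤ m. m < i, so g < i.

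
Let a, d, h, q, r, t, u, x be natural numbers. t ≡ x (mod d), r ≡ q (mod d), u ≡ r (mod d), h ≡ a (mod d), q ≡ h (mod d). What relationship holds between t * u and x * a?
t * u ≡ x * a (mod d)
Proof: u ≡ r (mod d) and r ≡ q (mod d), hence u ≡ q (mod d). q ≡ h (mod d), so u ≡ h (mod d). h ≡ a (mod d), so u ≡ a (mod d). Because t ≡ x (mod d), by multiplying congruences, t * u ≡ x * a (mod d).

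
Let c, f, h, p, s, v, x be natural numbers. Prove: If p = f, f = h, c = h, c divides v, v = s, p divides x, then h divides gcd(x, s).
p = f and p divides x, thus f divides x. Since f = h, h divides x. Since v = s and c divides v, c divides s. c = h, so h divides s. Since h divides x, h divides gcd(x, s).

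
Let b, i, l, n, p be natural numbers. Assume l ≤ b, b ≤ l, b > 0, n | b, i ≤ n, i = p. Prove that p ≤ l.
From b ≤ l and l ≤ b, b = l. From n | b and b > 0, n ≤ b. i ≤ n, so i ≤ b. b = l, so i ≤ l. Since i = p, p ≤ l.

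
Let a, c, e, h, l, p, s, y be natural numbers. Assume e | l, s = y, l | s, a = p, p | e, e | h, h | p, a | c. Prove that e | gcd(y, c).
s = y and l | s, therefore l | y. Since e | l, e | y. Because e | h and h | p, e | p. Since p | e, p = e. a = p, so a = e. a | c, so e | c. Since e | y, e | gcd(y, c).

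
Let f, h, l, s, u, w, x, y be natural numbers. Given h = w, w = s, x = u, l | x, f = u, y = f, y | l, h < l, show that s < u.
h = w and w = s, so h = s. x = u and l | x, so l | u. Because y = f and y | l, f | l. Since f = u, u | l. Since l | u, l = u. From h < l, h < u. Since h = s, s < u.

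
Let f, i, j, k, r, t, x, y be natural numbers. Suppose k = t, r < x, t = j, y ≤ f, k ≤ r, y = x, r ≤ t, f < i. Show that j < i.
Since k = t and k ≤ r, t ≤ r. r ≤ t, so r = t. t = j, so r = j. Since r < x, j < x. y ≤ f and f < i, hence y < i. From y = x, x < i. From j < x, j < i.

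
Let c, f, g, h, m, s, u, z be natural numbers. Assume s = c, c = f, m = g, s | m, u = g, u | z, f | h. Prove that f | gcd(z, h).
s = c and c = f, thus s = f. From m = g and s | m, s | g. s = f, so f | g. u = g and u | z, thus g | z. Since f | g, f | z. Since f | h, f | gcd(z, h).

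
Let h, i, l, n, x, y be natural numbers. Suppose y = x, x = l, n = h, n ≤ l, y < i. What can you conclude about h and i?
h < i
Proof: Since n = h and n ≤ l, h ≤ l. y = x and x = l, hence y = l. y < i, so l < i. Since h ≤ l, h < i.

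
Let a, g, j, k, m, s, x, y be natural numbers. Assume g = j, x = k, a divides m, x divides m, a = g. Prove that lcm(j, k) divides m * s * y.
From a = g and g = j, a = j. From a divides m, j divides m. From x = k and x divides m, k divides m. j divides m, so lcm(j, k) divides m. Then lcm(j, k) divides m * s. Then lcm(j, k) divides m * s * y.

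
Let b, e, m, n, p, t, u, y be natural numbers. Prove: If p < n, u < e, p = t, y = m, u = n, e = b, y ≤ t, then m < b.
y = m and y ≤ t, thus m ≤ t. p = t and p < n, so t < n. Since u = n and u < e, n < e. From t < n, t < e. From e = b, t < b. Since m ≤ t, m < b.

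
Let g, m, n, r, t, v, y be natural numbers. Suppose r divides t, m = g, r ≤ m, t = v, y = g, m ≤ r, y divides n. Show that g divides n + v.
y = g and y divides n, hence g divides n. Since r ≤ m and m ≤ r, r = m. Since m = g, r = g. r divides t, so g divides t. Because t = v, g divides v. g divides n, so g divides n + v.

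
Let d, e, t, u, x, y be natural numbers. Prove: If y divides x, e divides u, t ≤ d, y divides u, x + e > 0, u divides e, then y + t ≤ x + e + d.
u divides e and e divides u, so u = e. From y divides u, y divides e. Since y divides x, y divides x + e. Since x + e > 0, y ≤ x + e. t ≤ d, so y + t ≤ x + e + d.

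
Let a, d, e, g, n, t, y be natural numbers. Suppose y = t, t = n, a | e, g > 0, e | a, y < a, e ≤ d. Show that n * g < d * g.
y = t and t = n, therefore y = n. a | e and e | a, thus a = e. Since y < a, y < e. Since y = n, n < e. Because e ≤ d, n < d. Since g > 0, n * g < d * g.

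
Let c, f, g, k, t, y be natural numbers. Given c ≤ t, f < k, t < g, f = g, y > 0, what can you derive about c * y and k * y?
c * y < k * y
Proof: c ≤ t and t < g, hence c < g. f = g and f < k, hence g < k. c < g, so c < k. Combined with y > 0, by multiplying by a positive, c * y < k * y.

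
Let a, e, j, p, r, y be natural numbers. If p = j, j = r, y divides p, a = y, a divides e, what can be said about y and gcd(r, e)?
y divides gcd(r, e)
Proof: p = j and j = r, thus p = r. y divides p, so y divides r. Since a = y and a divides e, y divides e. Since y divides r, y divides gcd(r, e).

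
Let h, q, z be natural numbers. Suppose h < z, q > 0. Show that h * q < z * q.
From h < z and q > 0, by multiplying by a positive, h * q < z * q.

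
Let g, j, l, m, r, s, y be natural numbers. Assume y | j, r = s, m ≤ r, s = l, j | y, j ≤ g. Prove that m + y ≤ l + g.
r = s and s = l, so r = l. Since m ≤ r, m ≤ l. Since j | y and y | j, j = y. Since j ≤ g, y ≤ g. Since m ≤ l, m + y ≤ l + g.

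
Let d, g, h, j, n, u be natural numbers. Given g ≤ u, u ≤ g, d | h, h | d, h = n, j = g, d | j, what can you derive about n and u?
n | u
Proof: g ≤ u and u ≤ g, hence g = u. d | h and h | d, therefore d = h. From h = n, d = n. From j = g and d | j, d | g. d = n, so n | g. From g = u, n | u.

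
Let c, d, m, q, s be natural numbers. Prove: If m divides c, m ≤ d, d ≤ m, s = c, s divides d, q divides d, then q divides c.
Because m ≤ d and d ≤ m, m = d. m divides c, so d divides c. Because s = c and s divides d, c divides d. Since d divides c, d = c. Since q divides d, q divides c.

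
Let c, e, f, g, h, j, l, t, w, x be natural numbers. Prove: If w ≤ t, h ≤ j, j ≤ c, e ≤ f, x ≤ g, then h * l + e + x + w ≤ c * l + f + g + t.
h ≤ j and j ≤ c, therefore h ≤ c. By multiplying by a non-negative, h * l ≤ c * l. Because e ≤ f and x ≤ g, e + x ≤ f + g. Since w ≤ t, e + x + w ≤ f + g + t. Because h * l ≤ c * l, h * l + e + x + w ≤ c * l + f + g + t.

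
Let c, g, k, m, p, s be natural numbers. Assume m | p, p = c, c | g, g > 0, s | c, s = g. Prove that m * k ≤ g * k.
Since s = g and s | c, g | c. From c | g, c = g. p = c, so p = g. m | p, so m | g. Since g > 0, m ≤ g. Then m * k ≤ g * k.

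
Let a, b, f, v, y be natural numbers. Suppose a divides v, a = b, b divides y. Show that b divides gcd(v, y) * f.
a = b and a divides v, thus b divides v. Since b divides y, b divides gcd(v, y). Then b divides gcd(v, y) * f.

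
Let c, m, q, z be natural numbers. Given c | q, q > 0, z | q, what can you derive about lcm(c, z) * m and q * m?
lcm(c, z) * m ≤ q * m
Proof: Since c | q and z | q, lcm(c, z) | q. q > 0, so lcm(c, z) ≤ q. Then lcm(c, z) * m ≤ q * m.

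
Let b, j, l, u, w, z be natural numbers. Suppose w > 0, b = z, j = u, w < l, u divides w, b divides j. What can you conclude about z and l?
z < l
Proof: j = u and b divides j, therefore b divides u. Since u divides w, b divides w. w > 0, so b ≤ w. Since b = z, z ≤ w. From w < l, z < l.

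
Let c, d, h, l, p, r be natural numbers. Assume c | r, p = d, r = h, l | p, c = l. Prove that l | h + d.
From r = h and c | r, c | h. Because c = l, l | h. p = d and l | p, therefore l | d. From l | h, l | h + d.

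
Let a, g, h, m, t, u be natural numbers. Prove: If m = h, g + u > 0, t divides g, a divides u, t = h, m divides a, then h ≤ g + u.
t = h and t divides g, so h divides g. Since m divides a and a divides u, m divides u. m = h, so h divides u. Since h divides g, h divides g + u. Because g + u > 0, h ≤ g + u.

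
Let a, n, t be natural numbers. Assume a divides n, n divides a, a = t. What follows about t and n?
t = n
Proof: n divides a and a divides n, thus n = a. Since a = t, n = t. Then t = n.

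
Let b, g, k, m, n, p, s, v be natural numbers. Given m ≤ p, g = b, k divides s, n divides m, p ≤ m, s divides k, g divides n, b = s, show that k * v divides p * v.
g = b and b = s, thus g = s. Since s divides k and k divides s, s = k. g = s, so g = k. m ≤ p and p ≤ m, so m = p. From g divides n and n divides m, g divides m. Since m = p, g divides p. g = k, so k divides p. Then k * v divides p * v.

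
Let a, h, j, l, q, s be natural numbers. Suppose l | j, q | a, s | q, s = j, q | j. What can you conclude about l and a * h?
l | a * h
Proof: s = j and s | q, so j | q. q | j, so j = q. l | j, so l | q. Since q | a, l | a. Then l | a * h.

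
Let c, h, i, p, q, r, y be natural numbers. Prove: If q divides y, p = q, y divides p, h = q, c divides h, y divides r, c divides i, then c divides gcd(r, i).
p = q and y divides p, thus y divides q. q divides y, so q = y. Because h = q and c divides h, c divides q. q = y, so c divides y. Because y divides r, c divides r. c divides i, so c divides gcd(r, i).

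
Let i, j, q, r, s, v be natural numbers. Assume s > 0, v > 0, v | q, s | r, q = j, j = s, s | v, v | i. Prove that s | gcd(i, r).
Because q = j and v | q, v | j. Since j = s, v | s. Since s > 0, v ≤ s. From s | v and v > 0, s ≤ v. Since v ≤ s, v = s. Since v | i, s | i. Because s | r, s | gcd(i, r).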